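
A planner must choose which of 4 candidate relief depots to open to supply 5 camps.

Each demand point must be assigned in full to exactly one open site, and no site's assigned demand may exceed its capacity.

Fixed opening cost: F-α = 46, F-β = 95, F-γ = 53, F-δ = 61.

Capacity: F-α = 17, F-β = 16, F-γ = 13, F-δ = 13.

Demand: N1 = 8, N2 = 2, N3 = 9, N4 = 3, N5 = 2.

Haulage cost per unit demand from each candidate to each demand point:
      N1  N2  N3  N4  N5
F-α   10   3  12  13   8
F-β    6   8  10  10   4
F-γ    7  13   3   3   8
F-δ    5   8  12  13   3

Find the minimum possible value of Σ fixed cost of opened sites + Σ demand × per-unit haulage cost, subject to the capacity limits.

Open {F-γ, F-δ}; cheapest assignment that respects the capacities:
  F-γ (cap 13, load 12): N3, N4 — cost 9×3 + 3×3 = 36
  F-δ (cap 13, load 12): N1, N2, N5 — cost 8×5 + 2×8 + 2×3 = 62
  Shipping 98, fixed 114 → total 212.
  Any other capacity-feasible assignment to {F-γ, F-δ} ships for at least 98.
Compare {F-α, F-γ}: its best feasible assignment gives total 237.
Compare {F-α, F-γ, F-δ}: its best feasible assignment gives total 248.
Every other set of open sites that can feasibly serve all demand totals ≥ 237 even under its best assignment. Minimum: 212.

212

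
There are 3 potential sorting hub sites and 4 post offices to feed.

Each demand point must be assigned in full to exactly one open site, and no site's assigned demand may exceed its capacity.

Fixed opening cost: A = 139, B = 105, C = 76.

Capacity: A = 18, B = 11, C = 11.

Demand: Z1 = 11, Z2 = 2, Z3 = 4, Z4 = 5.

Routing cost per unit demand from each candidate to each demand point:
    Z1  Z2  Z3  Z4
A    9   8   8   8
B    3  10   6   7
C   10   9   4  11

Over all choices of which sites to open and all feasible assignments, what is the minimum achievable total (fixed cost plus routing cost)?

303

Open {B, C}; cheapest assignment that respects the capacities:
  B (cap 11, load 11): Z1 — cost 11×3 = 33
  C (cap 11, load 11): Z2, Z3, Z4 — cost 2×9 + 4×4 + 5×11 = 89
  Shipping 122, fixed 181 → total 303.
  Any other capacity-feasible assignment to {B, C} ships for at least 122.
Compare {A, B}: its best feasible assignment gives total 365.
Compare {A, C}: its best feasible assignment gives total 386.
Every other set of open sites that can feasibly serve all demand totals ≥ 365 even under its best assignment. Minimum: 303.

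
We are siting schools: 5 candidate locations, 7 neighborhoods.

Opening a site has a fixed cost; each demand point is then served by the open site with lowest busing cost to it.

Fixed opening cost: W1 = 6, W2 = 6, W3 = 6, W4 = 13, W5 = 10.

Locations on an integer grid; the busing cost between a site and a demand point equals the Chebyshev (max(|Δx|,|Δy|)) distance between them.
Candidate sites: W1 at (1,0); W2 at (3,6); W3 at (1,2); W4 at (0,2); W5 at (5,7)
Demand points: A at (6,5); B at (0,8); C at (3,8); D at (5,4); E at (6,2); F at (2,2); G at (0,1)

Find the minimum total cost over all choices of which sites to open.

Open {W2, W3}: assign each demand point to its cheapest open site.
  A→W2 3, B→W2 3, C→W2 2, D→W2 2, E→W2 4, F→W3 1, G→W3 1
  busing cost 16, fixed 12 → total 28.
Compare {W2}: busing cost 23 + fixed 6 = 29.
Compare {W1, W2}: busing cost 17 + fixed 12 = 29.
Compare {W3}: busing cost 28 + fixed 6 = 34.
All other subsets cost ≥ 29. Minimum total cost: 28.

28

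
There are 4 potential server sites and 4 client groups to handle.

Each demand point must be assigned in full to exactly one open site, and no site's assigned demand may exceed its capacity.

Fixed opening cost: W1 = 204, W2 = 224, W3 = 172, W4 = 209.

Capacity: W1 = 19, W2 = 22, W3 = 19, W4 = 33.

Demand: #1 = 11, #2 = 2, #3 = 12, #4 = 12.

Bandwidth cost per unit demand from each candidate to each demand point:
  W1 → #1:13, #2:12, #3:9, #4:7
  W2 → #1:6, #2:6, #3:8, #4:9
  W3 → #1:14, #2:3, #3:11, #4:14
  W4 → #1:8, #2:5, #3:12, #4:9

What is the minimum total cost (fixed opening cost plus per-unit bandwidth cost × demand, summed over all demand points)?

715

Open {W3, W4}; cheapest assignment that respects the capacities:
  W3 (cap 19, load 14): #2, #3 — cost 2×3 + 12×11 = 138
  W4 (cap 33, load 23): #1, #4 — cost 11×8 + 12×9 = 196
  Shipping 334, fixed 381 → total 715.
  Any other capacity-feasible assignment to {W3, W4} ships for at least 334.
Compare {W1, W4}: its best feasible assignment gives total 727.
Compare {W2, W4}: its best feasible assignment gives total 735.
Every other set of open sites that can feasibly serve all demand totals ≥ 727 even under its best assignment. Minimum: 715.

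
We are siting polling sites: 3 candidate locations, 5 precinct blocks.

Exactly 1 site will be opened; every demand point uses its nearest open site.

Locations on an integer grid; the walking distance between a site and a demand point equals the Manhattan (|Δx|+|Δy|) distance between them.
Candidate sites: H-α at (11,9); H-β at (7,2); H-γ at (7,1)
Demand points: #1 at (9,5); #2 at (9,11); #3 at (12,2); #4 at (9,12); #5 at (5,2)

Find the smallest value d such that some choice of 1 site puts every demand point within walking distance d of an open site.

Open {H-β}.
  Farthest demand point is #4 at walking distance 12 (to H-β); all others are ≤ 12.
With {H-α} the worst case is 13.
With {H-γ} the worst case is 13.
No size-1 selection achieves below 12.

12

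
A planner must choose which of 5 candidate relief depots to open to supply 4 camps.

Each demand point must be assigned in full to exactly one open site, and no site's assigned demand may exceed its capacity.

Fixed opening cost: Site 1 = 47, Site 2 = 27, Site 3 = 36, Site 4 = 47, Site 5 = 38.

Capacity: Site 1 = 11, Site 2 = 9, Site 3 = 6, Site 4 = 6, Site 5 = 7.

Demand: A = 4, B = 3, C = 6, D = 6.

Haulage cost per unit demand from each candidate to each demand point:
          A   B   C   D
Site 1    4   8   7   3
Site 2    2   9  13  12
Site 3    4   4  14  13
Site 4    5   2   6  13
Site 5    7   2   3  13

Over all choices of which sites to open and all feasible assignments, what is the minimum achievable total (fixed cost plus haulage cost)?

180

Open {Site 1, Site 2, Site 5}; cheapest assignment that respects the capacities:
  Site 1 (cap 11, load 9): B, D — cost 3×8 + 6×3 = 42
  Site 2 (cap 9, load 4): A — cost 4×2 = 8
  Site 5 (cap 7, load 6): C — cost 6×3 = 18
  Shipping 68, fixed 112 → total 180.
  Any other capacity-feasible assignment to {Site 1, Site 2, Site 5} ships for at least 68.
Compare {Site 1, Site 3, Site 5}: its best feasible assignment gives total 185.
Compare {Site 1, Site 4, Site 5}: its best feasible assignment gives total 190.
Every other set of open sites that can feasibly serve all demand totals ≥ 185 even under its best assignment. Minimum: 180.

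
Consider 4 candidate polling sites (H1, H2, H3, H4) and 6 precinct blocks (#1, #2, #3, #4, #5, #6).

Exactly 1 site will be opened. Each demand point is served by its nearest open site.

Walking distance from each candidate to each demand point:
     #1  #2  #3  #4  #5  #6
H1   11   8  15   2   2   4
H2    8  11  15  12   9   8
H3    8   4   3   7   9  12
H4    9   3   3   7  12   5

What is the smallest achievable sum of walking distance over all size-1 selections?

39

Open {H4}.
  #1→H4 9, #2→H4 3, #3→H4 3, #4→H4 7, #5→H4 12, #6→H4 5  ⇒ total 39.
Compare {H1}: total 42.
Compare {H3}: total 43.
No size-1 selection does better; minimum is 39.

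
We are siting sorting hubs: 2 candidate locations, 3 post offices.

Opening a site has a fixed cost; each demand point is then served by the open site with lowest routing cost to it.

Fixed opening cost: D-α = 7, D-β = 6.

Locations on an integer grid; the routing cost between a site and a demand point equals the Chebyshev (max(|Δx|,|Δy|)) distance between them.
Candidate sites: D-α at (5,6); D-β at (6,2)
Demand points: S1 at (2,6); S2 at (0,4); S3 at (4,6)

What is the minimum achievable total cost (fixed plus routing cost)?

16

Open {D-α}: assign each demand point to its cheapest open site.
  S1→D-α 3, S2→D-α 5, S3→D-α 1
  routing cost 9, fixed 7 → total 16.
Compare {D-β}: routing cost 14 + fixed 6 = 20.
Compare {D-α, D-β}: routing cost 9 + fixed 13 = 22.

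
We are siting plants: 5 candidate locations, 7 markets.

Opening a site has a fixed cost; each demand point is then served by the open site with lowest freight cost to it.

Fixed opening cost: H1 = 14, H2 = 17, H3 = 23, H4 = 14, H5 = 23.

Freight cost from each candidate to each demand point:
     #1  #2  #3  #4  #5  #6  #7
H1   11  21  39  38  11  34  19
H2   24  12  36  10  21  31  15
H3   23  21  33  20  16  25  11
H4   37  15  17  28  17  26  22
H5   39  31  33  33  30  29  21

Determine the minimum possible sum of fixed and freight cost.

Open {H1, H2, H4}: assign each demand point to its cheapest open site.
  #1→H1 11, #2→H2 12, #3→H4 17, #4→H2 10, #5→H1 11, #6→H4 26, #7→H2 15
  freight cost 102, fixed 45 → total 147.
Compare {H2, H4}: freight cost 121 + fixed 31 = 152.
Compare {H1, H4}: freight cost 127 + fixed 28 = 155.
Compare {H1, H2}: freight cost 126 + fixed 31 = 157.
All other subsets cost ≥ 152. Minimum total cost: 147.

147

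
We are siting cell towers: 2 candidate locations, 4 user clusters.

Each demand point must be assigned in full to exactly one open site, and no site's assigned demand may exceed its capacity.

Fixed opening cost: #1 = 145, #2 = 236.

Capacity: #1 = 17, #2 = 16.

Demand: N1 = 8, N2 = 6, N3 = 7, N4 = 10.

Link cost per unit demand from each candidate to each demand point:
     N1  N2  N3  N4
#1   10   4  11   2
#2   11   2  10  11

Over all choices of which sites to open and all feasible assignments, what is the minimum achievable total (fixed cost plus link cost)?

Open {#1, #2}; cheapest assignment that respects the capacities:
  #1 (cap 17, load 17): N3, N4 — cost 7×11 + 10×2 = 97
  #2 (cap 16, load 14): N1, N2 — cost 8×11 + 6×2 = 100
  Shipping 197, fixed 381 → total 578.
  Any other capacity-feasible assignment to {#1, #2} ships for at least 197.
Total demand is 31 and no other set of sites has combined capacity ≥ 31, so {#1, #2} is the only feasible choice of open sites. Minimum: 578.

578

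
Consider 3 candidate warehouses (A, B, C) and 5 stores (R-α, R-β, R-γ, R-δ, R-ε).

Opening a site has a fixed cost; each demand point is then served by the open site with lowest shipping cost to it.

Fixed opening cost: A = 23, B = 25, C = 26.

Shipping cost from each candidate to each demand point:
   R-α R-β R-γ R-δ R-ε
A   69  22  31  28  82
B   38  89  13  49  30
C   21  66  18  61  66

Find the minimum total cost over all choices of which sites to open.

179

Open {A, B}: assign each demand point to its cheapest open site.
  R-α→B 38, R-β→A 22, R-γ→B 13, R-δ→A 28, R-ε→B 30
  shipping cost 131, fixed 48 → total 179.
Compare {A, B, C}: shipping cost 114 + fixed 74 = 188.
Compare {A, C}: shipping cost 155 + fixed 49 = 204.
Compare {B, C}: shipping cost 179 + fixed 51 = 230.
All other subsets cost ≥ 188. Minimum total cost: 179.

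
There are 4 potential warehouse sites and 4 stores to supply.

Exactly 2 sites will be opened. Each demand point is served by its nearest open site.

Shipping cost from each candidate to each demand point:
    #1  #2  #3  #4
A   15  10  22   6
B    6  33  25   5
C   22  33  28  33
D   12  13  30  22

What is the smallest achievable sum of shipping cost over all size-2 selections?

43

Open {A, B}.
  #1→B 6, #2→A 10, #3→A 22, #4→B 5  ⇒ total 43.
Compare {B, D}: total 49.
Compare {A, D}: total 50.
No size-2 selection does better; minimum is 43.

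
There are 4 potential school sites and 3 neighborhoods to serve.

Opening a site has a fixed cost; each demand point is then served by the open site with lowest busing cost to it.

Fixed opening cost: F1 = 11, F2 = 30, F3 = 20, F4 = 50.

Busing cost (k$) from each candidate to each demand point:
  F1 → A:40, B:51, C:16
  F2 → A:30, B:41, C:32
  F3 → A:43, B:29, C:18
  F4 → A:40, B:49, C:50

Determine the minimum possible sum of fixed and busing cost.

110

Open {F3}: assign each demand point to its cheapest open site.
  A→F3 43, B→F3 29, C→F3 18
  busing cost 90, fixed 20 → total 110.
Compare {F1, F3}: busing cost 85 + fixed 31 = 116.
Compare {F1}: busing cost 107 + fixed 11 = 118.
Compare {F2, F3}: busing cost 77 + fixed 50 = 127.
All other subsets cost ≥ 116. Minimum total cost: 110.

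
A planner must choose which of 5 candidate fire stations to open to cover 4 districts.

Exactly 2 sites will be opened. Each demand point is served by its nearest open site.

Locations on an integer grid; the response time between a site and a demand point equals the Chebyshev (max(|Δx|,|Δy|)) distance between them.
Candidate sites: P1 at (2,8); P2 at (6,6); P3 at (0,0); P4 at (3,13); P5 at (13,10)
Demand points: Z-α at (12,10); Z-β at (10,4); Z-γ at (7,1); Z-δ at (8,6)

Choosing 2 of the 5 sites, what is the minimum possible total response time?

12

Open {P2, P5}.
  Z-α→P5 1, Z-β→P2 4, Z-γ→P2 5, Z-δ→P2 2  ⇒ total 12.
Compare {P1, P2}: total 17.
Compare {P2, P3}: total 17.
No size-2 selection does better; minimum is 12.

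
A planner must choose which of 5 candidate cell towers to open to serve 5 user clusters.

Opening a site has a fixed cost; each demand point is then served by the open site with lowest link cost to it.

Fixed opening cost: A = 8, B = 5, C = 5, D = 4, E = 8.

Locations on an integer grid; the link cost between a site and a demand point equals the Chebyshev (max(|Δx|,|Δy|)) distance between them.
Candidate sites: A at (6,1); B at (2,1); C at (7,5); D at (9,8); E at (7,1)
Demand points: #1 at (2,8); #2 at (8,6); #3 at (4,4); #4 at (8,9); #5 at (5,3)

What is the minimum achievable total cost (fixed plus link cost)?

Open {C}: assign each demand point to its cheapest open site.
  #1→C 5, #2→C 1, #3→C 3, #4→C 4, #5→C 2
  link cost 15, fixed 5 → total 20.
Compare {C, D}: link cost 12 + fixed 9 = 21.
Compare {D}: link cost 20 + fixed 4 = 24.
Compare {B, C}: link cost 15 + fixed 10 = 25.
All other subsets cost ≥ 21. Minimum total cost: 20.

20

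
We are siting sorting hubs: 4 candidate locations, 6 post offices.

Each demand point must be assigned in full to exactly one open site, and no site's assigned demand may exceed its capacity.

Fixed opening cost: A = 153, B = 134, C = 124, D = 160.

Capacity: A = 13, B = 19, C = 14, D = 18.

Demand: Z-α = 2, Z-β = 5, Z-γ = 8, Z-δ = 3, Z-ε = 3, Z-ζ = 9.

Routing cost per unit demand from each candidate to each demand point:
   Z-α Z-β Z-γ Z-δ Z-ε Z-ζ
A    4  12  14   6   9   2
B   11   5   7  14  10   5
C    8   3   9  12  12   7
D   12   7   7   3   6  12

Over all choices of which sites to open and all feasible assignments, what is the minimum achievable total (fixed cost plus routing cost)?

456

Open {A, B}; cheapest assignment that respects the capacities:
  A (cap 13, load 12): Z-δ, Z-ζ — cost 3×6 + 9×2 = 36
  B (cap 19, load 18): Z-α, Z-β, Z-γ, Z-ε — cost 2×11 + 5×5 + 8×7 + 3×10 = 133
  Shipping 169, fixed 287 → total 456.
  Any other capacity-feasible assignment to {A, B} ships for at least 169.
Compare {B, C}: its best feasible assignment gives total 462.
Compare {B, D}: its best feasible assignment gives total 469.
Every other set of open sites that can feasibly serve all demand totals ≥ 462 even under its best assignment. Minimum: 456.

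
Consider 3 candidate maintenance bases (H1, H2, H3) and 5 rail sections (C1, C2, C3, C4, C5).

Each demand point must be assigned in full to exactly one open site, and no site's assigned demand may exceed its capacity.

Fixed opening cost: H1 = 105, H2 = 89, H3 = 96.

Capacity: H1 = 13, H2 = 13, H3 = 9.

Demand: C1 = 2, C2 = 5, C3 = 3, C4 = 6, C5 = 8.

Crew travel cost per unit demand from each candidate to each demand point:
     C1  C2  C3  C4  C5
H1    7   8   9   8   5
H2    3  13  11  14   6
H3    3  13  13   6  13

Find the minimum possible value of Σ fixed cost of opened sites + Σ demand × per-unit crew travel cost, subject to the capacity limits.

369

Open {H1, H2}; cheapest assignment that respects the capacities:
  H1 (cap 13, load 11): C2, C4 — cost 5×8 + 6×8 = 88
  H2 (cap 13, load 13): C1, C3, C5 — cost 2×3 + 3×11 + 8×6 = 87
  Shipping 175, fixed 194 → total 369.
  Any other capacity-feasible assignment to {H1, H2} ships for at least 175.
Compare {H1, H2, H3}: its best feasible assignment gives total 445.
Every other set of open sites that can feasibly serve all demand totals ≥ 445 even under its best assignment. Minimum: 369.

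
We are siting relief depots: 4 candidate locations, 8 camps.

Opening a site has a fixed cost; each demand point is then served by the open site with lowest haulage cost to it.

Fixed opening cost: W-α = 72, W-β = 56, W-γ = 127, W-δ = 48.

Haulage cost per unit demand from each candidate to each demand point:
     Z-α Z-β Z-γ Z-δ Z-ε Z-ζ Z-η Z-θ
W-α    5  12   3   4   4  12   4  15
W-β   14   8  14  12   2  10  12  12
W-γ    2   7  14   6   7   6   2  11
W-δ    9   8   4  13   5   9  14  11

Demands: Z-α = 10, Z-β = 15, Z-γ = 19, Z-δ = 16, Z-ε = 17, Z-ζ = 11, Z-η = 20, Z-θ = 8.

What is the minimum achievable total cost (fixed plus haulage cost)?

707

Open {W-α, W-γ}: assign each demand point to its cheapest open site.
  Z-α→W-γ 10×2=20, Z-β→W-γ 15×7=105, Z-γ→W-α 19×3=57, Z-δ→W-α 16×4=64, Z-ε→W-α 17×4=68, Z-ζ→W-γ 11×6=66, Z-η→W-γ 20×2=40, Z-θ→W-γ 8×11=88
  haulage cost 508, fixed 199 → total 707.
Compare {W-α, W-β, W-γ}: haulage cost 474 + fixed 255 = 729.
Compare {W-α, W-β}: haulage cost 611 + fixed 128 = 739.
Compare {W-α, W-δ}: haulage cost 626 + fixed 120 = 746.
All other subsets cost ≥ 729. Minimum total cost: 707.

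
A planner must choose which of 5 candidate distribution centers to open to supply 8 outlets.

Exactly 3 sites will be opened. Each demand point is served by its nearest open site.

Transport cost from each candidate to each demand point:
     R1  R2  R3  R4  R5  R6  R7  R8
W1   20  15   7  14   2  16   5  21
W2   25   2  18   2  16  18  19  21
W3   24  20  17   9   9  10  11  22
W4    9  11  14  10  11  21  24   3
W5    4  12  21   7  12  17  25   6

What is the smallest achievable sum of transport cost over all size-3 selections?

44

Open {W1, W2, W5}.
  R1→W5 4, R2→W2 2, R3→W1 7, R4→W2 2, R5→W1 2, R6→W1 16, R7→W1 5, R8→W5 6  ⇒ total 44.
Compare {W1, W2, W4}: total 46.
Compare {W1, W3, W5}: total 53.
No size-3 selection does better; minimum is 44.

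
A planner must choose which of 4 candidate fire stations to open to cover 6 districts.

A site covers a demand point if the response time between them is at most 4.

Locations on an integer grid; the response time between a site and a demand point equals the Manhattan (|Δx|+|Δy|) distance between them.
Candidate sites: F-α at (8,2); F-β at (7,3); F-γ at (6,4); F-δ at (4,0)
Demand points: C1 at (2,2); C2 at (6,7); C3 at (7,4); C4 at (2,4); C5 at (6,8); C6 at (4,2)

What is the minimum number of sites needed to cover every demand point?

2

Coverage sets (demand points within 4 of each site):
  F-α: {C3, C6}
  F-β: {C3, C6}
  F-γ: {C2, C3, C4, C5, C6}
  F-δ: {C1, C6}
No single site covers all 6 demand points.
But {F-γ, F-δ} covers everything, so the minimum is 2.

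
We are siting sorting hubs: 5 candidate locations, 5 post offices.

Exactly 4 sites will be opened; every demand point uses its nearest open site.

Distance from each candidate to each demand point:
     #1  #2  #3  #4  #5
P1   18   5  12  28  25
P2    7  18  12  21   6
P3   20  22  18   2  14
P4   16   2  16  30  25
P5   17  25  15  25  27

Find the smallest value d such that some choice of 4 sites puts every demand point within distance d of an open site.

Open {P1, P2, P3, P4}.
  Farthest demand point is #3 at distance 12 (to P1); all others are ≤ 12.
With {P1, P2, P3, P5} the worst case is 12.
With {P2, P3, P4, P5} the worst case is 12.
No size-4 selection achieves below 12.

12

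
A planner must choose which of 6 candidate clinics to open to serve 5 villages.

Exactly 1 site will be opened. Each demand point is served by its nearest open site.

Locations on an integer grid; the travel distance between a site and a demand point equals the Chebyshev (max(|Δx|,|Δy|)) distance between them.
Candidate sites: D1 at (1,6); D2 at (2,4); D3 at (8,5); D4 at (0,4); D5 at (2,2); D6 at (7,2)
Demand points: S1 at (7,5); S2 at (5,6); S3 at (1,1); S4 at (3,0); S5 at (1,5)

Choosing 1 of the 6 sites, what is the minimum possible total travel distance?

Open {D5}.
  S1→D5 5, S2→D5 4, S3→D5 1, S4→D5 2, S5→D5 3  ⇒ total 15.
Compare {D2}: total 16.
Compare {D4}: total 20.
No size-1 selection does better; minimum is 15.

15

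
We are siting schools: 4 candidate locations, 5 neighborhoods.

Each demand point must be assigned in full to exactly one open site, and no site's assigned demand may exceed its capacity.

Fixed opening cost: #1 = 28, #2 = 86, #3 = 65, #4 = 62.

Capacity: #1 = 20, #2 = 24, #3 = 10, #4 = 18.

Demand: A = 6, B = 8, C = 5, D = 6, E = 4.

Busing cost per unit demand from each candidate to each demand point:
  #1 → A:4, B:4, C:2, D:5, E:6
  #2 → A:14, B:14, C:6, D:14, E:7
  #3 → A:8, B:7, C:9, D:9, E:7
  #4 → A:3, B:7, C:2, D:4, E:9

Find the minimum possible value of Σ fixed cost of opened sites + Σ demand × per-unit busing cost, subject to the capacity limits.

Open {#1, #4}; cheapest assignment that respects the capacities:
  #1 (cap 20, load 17): B, C, E — cost 8×4 + 5×2 + 4×6 = 66
  #4 (cap 18, load 12): A, D — cost 6×3 + 6×4 = 42
  Shipping 108, fixed 90 → total 198.
  Any other capacity-feasible assignment to {#1, #4} ships for at least 108.
Compare {#1, #3}: its best feasible assignment gives total 241.
Compare {#1, #2}: its best feasible assignment gives total 258.
Every other set of open sites that can feasibly serve all demand totals ≥ 241 even under its best assignment. Minimum: 198.

198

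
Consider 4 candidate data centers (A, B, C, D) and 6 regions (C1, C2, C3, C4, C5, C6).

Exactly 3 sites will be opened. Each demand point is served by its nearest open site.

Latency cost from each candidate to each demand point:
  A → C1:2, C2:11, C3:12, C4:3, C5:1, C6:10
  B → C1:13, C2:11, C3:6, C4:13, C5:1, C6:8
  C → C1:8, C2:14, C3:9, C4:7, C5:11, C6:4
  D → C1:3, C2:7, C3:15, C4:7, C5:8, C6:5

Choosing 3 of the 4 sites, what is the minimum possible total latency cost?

Open {A, B, D}.
  C1→A 2, C2→D 7, C3→B 6, C4→A 3, C5→A 1, C6→D 5  ⇒ total 24.
Compare {A, C, D}: total 26.
Compare {A, B, C}: total 27.
No size-3 selection does better; minimum is 24.

24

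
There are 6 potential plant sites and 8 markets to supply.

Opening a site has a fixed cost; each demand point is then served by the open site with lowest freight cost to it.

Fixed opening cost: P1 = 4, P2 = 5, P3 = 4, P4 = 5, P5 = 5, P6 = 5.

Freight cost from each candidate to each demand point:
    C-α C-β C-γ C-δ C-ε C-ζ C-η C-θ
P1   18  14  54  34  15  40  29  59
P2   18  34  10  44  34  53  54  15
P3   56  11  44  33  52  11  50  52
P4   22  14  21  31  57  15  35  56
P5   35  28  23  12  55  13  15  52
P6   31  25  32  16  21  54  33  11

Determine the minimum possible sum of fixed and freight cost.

Open {P1, P2, P3, P5}: assign each demand point to its cheapest open site.
  C-α→P1 18, C-β→P3 11, C-γ→P2 10, C-δ→P5 12, C-ε→P1 15, C-ζ→P3 11, C-η→P5 15, C-θ→P2 15
  freight cost 107, fixed 18 → total 125.
Compare {P1, P2, P5}: freight cost 112 + fixed 14 = 126.
Compare {P1, P2, P3, P5, P6}: freight cost 103 + fixed 23 = 126.
Compare {P1, P2, P5, P6}: freight cost 108 + fixed 19 = 127.
All other subsets cost ≥ 126. Minimum total cost: 125.

125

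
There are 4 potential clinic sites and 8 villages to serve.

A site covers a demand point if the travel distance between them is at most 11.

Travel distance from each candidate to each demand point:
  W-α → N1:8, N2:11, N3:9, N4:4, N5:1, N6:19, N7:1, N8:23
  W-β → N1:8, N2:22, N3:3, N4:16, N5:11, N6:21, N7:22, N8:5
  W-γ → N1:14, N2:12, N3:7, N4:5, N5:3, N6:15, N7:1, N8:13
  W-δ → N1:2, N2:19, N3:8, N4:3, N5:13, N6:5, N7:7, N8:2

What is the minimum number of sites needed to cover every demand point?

2

Coverage sets (demand points within 11 of each site):
  W-α: {N1, N2, N3, N4, N5, N7}
  W-β: {N1, N3, N5, N8}
  W-γ: {N3, N4, N5, N7}
  W-δ: {N1, N3, N4, N6, N7, N8}
No single site covers all 8 demand points.
But {W-α, W-δ} covers everything, so the minimum is 2.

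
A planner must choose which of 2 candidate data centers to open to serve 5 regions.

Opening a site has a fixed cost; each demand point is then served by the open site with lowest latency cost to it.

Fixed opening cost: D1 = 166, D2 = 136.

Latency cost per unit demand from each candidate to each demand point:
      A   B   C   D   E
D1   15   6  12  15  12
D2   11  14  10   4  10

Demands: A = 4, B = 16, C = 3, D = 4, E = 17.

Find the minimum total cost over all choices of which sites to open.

620

Open {D2}: assign each demand point to its cheapest open site.
  A→D2 4×11=44, B→D2 16×14=224, C→D2 3×10=30, D→D2 4×4=16, E→D2 17×10=170
  latency cost 484, fixed 136 → total 620.
Compare {D1}: latency cost 456 + fixed 166 = 622.
Compare {D1, D2}: latency cost 356 + fixed 302 = 658.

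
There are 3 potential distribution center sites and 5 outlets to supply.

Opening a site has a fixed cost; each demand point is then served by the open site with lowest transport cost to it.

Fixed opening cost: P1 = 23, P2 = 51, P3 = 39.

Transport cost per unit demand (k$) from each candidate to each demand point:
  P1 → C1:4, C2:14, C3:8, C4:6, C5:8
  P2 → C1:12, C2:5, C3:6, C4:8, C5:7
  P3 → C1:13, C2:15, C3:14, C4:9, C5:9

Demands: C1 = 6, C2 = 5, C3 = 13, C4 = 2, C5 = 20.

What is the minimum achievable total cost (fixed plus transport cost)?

353

Open {P1, P2}: assign each demand point to its cheapest open site.
  C1→P1 6×4=24, C2→P2 5×5=25, C3→P2 13×6=78, C4→P1 2×6=12, C5→P2 20×7=140
  transport cost 279, fixed 74 → total 353.
Compare {P2}: transport cost 331 + fixed 51 = 382.
Compare {P1, P2, P3}: transport cost 279 + fixed 113 = 392.
Compare {P1}: transport cost 370 + fixed 23 = 393.
All other subsets cost ≥ 382. Minimum total cost: 353.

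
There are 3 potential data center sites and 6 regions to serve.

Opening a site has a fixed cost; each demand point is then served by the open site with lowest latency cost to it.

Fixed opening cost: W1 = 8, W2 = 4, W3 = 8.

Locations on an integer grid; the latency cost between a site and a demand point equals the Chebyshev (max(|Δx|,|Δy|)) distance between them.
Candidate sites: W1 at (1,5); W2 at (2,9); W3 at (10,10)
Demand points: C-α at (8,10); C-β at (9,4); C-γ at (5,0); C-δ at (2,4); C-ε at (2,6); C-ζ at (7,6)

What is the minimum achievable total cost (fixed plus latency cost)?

Open {W1, W3}: assign each demand point to its cheapest open site.
  C-α→W3 2, C-β→W3 6, C-γ→W1 5, C-δ→W1 1, C-ε→W1 1, C-ζ→W3 4
  latency cost 19, fixed 16 → total 35.
Compare {W1}: latency cost 28 + fixed 8 = 36.
Compare {W1, W2}: latency cost 25 + fixed 12 = 37.
Compare {W2}: latency cost 35 + fixed 4 = 39.
All other subsets cost ≥ 36. Minimum total cost: 35.

35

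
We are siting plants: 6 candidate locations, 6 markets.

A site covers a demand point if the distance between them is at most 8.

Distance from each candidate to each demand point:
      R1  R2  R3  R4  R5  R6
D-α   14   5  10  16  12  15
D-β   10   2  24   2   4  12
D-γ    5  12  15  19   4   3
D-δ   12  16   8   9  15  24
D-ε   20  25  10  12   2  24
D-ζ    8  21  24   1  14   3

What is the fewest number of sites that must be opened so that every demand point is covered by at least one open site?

Coverage sets (demand points within 8 of each site):
  D-α: {R2}
  D-β: {R2, R4, R5}
  D-γ: {R1, R5, R6}
  D-δ: {R3}
  D-ε: {R5}
  D-ζ: {R1, R4, R6}
No 2 sites suffice: every size-2 union leaves at least one demand point uncovered.
But {D-β, D-γ, D-δ} covers everything, so the minimum is 3.

3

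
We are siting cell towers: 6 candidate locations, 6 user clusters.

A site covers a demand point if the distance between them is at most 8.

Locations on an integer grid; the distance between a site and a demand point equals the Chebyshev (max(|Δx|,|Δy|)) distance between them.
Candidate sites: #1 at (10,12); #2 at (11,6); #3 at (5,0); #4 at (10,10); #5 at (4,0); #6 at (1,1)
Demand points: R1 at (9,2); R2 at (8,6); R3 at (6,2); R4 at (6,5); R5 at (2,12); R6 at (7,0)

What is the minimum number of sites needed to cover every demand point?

2

Coverage sets (demand points within 8 of each site):
  #1: {R2, R4, R5}
  #2: {R1, R2, R3, R4, R6}
  #3: {R1, R2, R3, R4, R6}
  #4: {R1, R2, R3, R4, R5}
  #5: {R1, R2, R3, R4, R6}
  #6: {R1, R2, R3, R4, R6}
No single site covers all 6 demand points.
But {#1, #2} covers everything, so the minimum is 2.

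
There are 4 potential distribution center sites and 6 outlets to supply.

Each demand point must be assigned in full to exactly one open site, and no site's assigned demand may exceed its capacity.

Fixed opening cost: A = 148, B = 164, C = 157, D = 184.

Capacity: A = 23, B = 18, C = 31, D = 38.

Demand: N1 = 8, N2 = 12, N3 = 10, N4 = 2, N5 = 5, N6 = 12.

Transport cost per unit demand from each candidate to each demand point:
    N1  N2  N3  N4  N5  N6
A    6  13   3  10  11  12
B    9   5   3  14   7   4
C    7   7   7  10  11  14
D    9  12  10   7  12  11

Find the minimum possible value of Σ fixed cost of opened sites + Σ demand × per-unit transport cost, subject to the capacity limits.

694

Open {A, C}; cheapest assignment that respects the capacities:
  A (cap 23, load 22): N3, N6 — cost 10×3 + 12×12 = 174
  C (cap 31, load 27): N1, N2, N4, N5 — cost 8×7 + 12×7 + 2×10 + 5×11 = 215
  Shipping 389, fixed 305 → total 694.
  Any other capacity-feasible assignment to {A, C} ships for at least 389.
Compare {A, B, C}: its best feasible assignment gives total 734.
Compare {B, C}: its best feasible assignment gives total 750.
Every other set of open sites that can feasibly serve all demand totals ≥ 734 even under its best assignment. Minimum: 694.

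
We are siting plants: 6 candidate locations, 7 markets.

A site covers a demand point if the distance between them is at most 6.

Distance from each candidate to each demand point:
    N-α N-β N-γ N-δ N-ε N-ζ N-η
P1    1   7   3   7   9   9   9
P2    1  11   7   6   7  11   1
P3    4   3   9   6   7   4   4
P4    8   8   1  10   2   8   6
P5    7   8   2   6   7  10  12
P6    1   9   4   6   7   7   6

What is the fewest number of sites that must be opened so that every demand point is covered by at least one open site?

Coverage sets (demand points within 6 of each site):
  P1: {N-α, N-γ}
  P2: {N-α, N-δ, N-η}
  P3: {N-α, N-β, N-δ, N-ζ, N-η}
  P4: {N-γ, N-ε, N-η}
  P5: {N-γ, N-δ}
  P6: {N-α, N-γ, N-δ, N-η}
No single site covers all 7 demand points.
But {P3, P4} covers everything, so the minimum is 2.

2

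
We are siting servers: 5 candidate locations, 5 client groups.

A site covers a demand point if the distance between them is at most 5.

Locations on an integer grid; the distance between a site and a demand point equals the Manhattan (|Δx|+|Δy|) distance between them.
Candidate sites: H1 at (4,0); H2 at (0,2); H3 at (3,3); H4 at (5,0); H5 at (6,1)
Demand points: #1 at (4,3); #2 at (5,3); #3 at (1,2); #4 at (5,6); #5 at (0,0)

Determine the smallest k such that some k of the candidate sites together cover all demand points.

Coverage sets (demand points within 5 of each site):
  H1: {#1, #2, #3, #5}
  H2: {#1, #3, #5}
  H3: {#1, #2, #3, #4}
  H4: {#1, #2, #5}
  H5: {#1, #2}
No single site covers all 5 demand points.
But {H1, H3} covers everything, so the minimum is 2.

2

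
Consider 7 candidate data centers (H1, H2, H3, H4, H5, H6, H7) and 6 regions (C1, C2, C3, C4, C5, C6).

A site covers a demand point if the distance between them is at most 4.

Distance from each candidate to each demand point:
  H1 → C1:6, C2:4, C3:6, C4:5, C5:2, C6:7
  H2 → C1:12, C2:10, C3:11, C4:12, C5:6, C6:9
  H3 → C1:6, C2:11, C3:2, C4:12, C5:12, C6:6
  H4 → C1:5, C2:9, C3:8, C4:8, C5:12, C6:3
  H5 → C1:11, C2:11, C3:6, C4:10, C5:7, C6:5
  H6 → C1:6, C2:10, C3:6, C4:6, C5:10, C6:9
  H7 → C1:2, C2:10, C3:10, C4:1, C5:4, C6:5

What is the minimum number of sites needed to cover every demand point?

Coverage sets (demand points within 4 of each site):
  H1: {C2, C5}
  H2: {}
  H3: {C3}
  H4: {C6}
  H5: {}
  H6: {}
  H7: {C1, C4, C5}
No 3 sites suffice: every size-3 union leaves at least one demand point uncovered.
But {H1, H3, H4, H7} covers everything, so the minimum is 4.

4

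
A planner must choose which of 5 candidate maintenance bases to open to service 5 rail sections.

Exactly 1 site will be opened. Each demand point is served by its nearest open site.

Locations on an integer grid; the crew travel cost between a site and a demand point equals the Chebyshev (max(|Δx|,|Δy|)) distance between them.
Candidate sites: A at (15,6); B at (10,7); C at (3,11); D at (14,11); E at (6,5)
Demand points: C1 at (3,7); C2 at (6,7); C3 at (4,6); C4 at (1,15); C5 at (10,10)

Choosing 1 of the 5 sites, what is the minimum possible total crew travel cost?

22

Open {E}.
  C1→E 3, C2→E 2, C3→E 2, C4→E 10, C5→E 5  ⇒ total 22.
Compare {C}: total 24.
Compare {B}: total 29.
No size-1 selection does better; minimum is 22.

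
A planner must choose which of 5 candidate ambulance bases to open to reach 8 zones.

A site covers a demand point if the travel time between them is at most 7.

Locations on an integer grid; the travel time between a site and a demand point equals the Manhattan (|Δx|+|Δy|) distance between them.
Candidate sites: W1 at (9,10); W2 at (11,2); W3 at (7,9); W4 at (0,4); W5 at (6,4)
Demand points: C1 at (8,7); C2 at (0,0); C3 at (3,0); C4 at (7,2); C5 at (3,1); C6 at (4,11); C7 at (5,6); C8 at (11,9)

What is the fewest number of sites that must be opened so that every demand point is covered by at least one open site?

Coverage sets (demand points within 7 of each site):
  W1: {C1, C6, C8}
  W2: {C4, C8}
  W3: {C1, C4, C6, C7, C8}
  W4: {C2, C3, C5, C7}
  W5: {C1, C3, C4, C5, C7}
No single site covers all 8 demand points.
But {W3, W4} covers everything, so the minimum is 2.

2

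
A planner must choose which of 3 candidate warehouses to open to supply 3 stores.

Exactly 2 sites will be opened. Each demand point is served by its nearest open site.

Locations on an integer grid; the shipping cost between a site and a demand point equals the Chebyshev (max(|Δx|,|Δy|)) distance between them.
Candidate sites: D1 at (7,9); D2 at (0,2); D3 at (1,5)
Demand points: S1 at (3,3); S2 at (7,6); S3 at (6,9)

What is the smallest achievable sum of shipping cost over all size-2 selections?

Open {D1, D3}.
  S1→D3 2, S2→D1 3, S3→D1 1  ⇒ total 6.
Compare {D1, D2}: total 7.
Compare {D2, D3}: total 13.

6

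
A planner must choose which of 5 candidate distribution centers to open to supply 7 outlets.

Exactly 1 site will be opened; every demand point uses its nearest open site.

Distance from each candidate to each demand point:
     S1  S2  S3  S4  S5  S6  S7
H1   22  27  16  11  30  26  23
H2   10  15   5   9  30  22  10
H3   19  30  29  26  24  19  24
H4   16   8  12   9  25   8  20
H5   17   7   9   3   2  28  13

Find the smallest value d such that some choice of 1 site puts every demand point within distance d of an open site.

Open {H4}.
  Farthest demand point is S5 at distance 25 (to H4); all others are ≤ 25.
With {H5} the worst case is 28.
With {H1} the worst case is 30.
No size-1 selection achieves below 25.

25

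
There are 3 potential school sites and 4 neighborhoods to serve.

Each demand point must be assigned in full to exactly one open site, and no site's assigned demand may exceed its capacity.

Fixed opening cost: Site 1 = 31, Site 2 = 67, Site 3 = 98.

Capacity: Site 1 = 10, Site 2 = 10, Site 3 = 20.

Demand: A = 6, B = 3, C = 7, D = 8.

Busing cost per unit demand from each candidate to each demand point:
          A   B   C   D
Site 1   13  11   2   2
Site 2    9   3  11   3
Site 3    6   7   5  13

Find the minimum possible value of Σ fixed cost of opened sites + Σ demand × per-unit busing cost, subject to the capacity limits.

Open {Site 1, Site 3}; cheapest assignment that respects the capacities:
  Site 1 (cap 10, load 8): D — cost 8×2 = 16
  Site 3 (cap 20, load 16): A, B, C — cost 6×6 + 3×7 + 7×5 = 92
  Shipping 108, fixed 129 → total 237.
  Any other capacity-feasible assignment to {Site 1, Site 3} ships for at least 108.
Compare {Site 2, Site 3}: its best feasible assignment gives total 281.
Compare {Site 1, Site 2, Site 3}: its best feasible assignment gives total 291.
Every other set of open sites that can feasibly serve all demand totals ≥ 281 even under its best assignment. Minimum: 237.

237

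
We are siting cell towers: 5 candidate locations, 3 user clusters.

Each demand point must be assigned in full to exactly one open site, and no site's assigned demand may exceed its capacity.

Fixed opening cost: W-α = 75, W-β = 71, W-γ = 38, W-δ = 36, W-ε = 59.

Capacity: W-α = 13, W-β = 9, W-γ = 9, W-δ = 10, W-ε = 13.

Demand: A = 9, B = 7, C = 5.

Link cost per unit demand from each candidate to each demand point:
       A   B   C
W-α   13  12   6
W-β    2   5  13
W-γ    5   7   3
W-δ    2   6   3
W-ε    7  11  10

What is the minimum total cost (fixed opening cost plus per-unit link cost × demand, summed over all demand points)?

Open {W-β, W-γ, W-δ}; cheapest assignment that respects the capacities:
  W-β (cap 9, load 7): B — cost 7×5 = 35
  W-γ (cap 9, load 5): C — cost 5×3 = 15
  W-δ (cap 10, load 9): A — cost 9×2 = 18
  Shipping 68, fixed 145 → total 213.
  Any other capacity-feasible assignment to {W-β, W-γ, W-δ} ships for at least 68.
Compare {W-δ, W-ε}: its best feasible assignment gives total 240.
Compare {W-α, W-δ}: its best feasible assignment gives total 243.
Every other set of open sites that can feasibly serve all demand totals ≥ 240 even under its best assignment. Minimum: 213.

213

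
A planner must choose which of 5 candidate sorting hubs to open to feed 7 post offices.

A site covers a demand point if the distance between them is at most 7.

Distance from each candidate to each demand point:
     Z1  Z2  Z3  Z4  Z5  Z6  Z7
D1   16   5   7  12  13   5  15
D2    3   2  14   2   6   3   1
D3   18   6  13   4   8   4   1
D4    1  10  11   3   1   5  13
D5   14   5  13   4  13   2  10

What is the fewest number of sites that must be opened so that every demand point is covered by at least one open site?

Coverage sets (demand points within 7 of each site):
  D1: {Z2, Z3, Z6}
  D2: {Z1, Z2, Z4, Z5, Z6, Z7}
  D3: {Z2, Z4, Z6, Z7}
  D4: {Z1, Z4, Z5, Z6}
  D5: {Z2, Z4, Z6}
No single site covers all 7 demand points.
But {D1, D2} covers everything, so the minimum is 2.

2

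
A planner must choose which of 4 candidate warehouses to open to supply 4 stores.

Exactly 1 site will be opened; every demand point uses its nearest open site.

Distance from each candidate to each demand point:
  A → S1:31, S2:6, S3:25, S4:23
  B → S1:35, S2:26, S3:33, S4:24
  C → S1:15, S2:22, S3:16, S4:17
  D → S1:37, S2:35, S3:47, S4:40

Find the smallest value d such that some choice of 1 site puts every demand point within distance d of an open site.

Open {C}.
  Farthest demand point is S2 at distance 22 (to C); all others are ≤ 22.
With {A} the worst case is 31.
With {B} the worst case is 35.
No size-1 selection achieves below 22.

22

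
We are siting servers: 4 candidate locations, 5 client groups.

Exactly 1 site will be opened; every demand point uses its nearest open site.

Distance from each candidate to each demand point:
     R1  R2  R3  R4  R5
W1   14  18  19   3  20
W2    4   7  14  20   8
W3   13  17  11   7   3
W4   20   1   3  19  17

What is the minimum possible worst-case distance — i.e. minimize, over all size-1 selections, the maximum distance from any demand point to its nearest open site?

17

Open {W3}.
  Farthest demand point is R2 at distance 17 (to W3); all others are ≤ 17.
With {W1} the worst case is 20.
With {W2} the worst case is 20.
No size-1 selection achieves below 17.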